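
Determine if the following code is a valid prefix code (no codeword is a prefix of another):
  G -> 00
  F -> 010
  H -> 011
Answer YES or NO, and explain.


Checking each pair (does one codeword prefix another?):
  G='00' vs F='010': no prefix
  G='00' vs H='011': no prefix
  F='010' vs G='00': no prefix
  F='010' vs H='011': no prefix
  H='011' vs G='00': no prefix
  H='011' vs F='010': no prefix
No violation found over all pairs.

YES -- this is a valid prefix code. No codeword is a prefix of any other codeword.


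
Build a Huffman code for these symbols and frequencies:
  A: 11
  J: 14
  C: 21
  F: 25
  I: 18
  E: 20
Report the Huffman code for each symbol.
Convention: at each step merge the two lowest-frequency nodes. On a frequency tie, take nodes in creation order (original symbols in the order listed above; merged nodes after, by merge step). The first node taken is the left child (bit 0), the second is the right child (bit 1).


Huffman tree construction:
Step 1: Merge A(11) + J(14) = 25
Step 2: Merge I(18) + E(20) = 38
Step 3: Merge C(21) + F(25) = 46
Step 4: Merge (A+J)(25) + (I+E)(38) = 63
Step 5: Merge (C+F)(46) + ((A+J)+(I+E))(63) = 109
Read each symbol's code off the tree from the root (left child = 0, right child = 1).

Codes:
  A: 100 (length 3)
  J: 101 (length 3)
  C: 00 (length 2)
  F: 01 (length 2)
  I: 110 (length 3)
  E: 111 (length 3)
Average code length: 281/109 = 2.5780 bits/symbol


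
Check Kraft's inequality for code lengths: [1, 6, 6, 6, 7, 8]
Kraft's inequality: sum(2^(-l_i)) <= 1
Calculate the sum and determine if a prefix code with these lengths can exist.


Sum = 2^(-1) + 2^(-6) + 2^(-6) + 2^(-6) + 2^(-7) + 2^(-8)
    = 0.5 + 0.015625 + 0.015625 + 0.015625 + 0.0078125 + 0.00390625
    = 143/256 = 0.55859375
Since 0.55859375 <= 1, Kraft's inequality IS satisfied.
A prefix code with these lengths CAN exist.

Kraft sum = 0.55859375. Satisfied.


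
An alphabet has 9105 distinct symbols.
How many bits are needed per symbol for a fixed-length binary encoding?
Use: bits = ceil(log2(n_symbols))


log2(9105) = 13.1524
Bracket: 2^13 = 8192 < 9105 <= 2^14 = 16384
So ceil(log2(9105)) = 14

bits = ceil(log2(9105)) = ceil(13.1524) = 14 bits


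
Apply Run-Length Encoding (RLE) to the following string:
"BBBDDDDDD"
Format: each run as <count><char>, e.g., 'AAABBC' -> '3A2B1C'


Scanning runs left to right:
  i=0: run of 'B' x 3 -> '3B'
  i=3: run of 'D' x 6 -> '6D'

RLE = 3B6D


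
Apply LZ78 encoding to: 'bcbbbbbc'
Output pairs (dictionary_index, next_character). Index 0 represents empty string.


LZ78 encoding steps:
Dictionary: {0: ''}
Step 1: w='' (idx 0), next='b' -> output (0, 'b'), add 'b' as idx 1
Step 2: w='' (idx 0), next='c' -> output (0, 'c'), add 'c' as idx 2
Step 3: w='b' (idx 1), next='b' -> output (1, 'b'), add 'bb' as idx 3
Step 4: w='bb' (idx 3), next='b' -> output (3, 'b'), add 'bbb' as idx 4
Step 5: w='c' (idx 2), end of input -> output (2, '')


Encoded: [(0, 'b'), (0, 'c'), (1, 'b'), (3, 'b'), (2, '')]


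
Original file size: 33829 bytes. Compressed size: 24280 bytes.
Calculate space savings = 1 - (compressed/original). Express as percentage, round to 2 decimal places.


ratio = compressed/original = 24280/33829 = 0.717727
savings = 1 - ratio = 1 - 0.717727 = 0.282273
as a percentage: 0.282273 * 100 = 28.23%

Space savings = 1 - 24280/33829 = 28.23%


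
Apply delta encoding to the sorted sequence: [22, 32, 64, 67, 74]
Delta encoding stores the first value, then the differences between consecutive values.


First value: 22
Deltas:
  32 - 22 = 10
  64 - 32 = 32
  67 - 64 = 3
  74 - 67 = 7


Delta encoded: [22, 10, 32, 3, 7]


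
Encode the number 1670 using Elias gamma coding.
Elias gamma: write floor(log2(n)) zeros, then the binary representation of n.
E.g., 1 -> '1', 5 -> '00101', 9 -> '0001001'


num_bits = floor(log2(1670)) + 1 = 11
leading_zeros = num_bits - 1 = 10
binary(1670) = 11010000110

Elias gamma(1670) = '0000000000' + '11010000110' = 000000000011010000110 (21 bits)


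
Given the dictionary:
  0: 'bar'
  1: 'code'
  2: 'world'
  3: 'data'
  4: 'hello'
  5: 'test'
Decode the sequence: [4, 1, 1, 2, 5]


Look up each index in the dictionary:
  4 -> 'hello'
  1 -> 'code'
  1 -> 'code'
  2 -> 'world'
  5 -> 'test'

Decoded: "hello code code world test"


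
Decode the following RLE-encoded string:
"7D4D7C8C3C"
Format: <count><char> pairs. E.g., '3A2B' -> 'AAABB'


Expanding each <count><char> pair:
  7D -> 'DDDDDDD'
  4D -> 'DDDD'
  7C -> 'CCCCCCC'
  8C -> 'CCCCCCCC'
  3C -> 'CCC'

Decoded = DDDDDDDDDDDCCCCCCCCCCCCCCCCCC


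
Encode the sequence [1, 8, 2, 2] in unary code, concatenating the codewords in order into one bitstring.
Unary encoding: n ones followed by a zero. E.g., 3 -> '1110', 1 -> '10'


Encode each number as n ones followed by a terminating 0:
  1 -> 10 (2 bits)
  8 -> 111111110 (9 bits)
  2 -> 110 (3 bits)
  2 -> 110 (3 bits)
Total length = 2 + 9 + 3 + 3 = 17 bits.

Unary([1, 8, 2, 2]) = 10111111110110110 (17 bits)


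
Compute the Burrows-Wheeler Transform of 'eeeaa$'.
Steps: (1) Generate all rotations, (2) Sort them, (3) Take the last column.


Rotations (sorted):
  0: $eeeaa -> last char: a
  1: a$eeea -> last char: a
  2: aa$eee -> last char: e
  3: eaa$ee -> last char: e
  4: eeaa$e -> last char: e
  5: eeeaa$ -> last char: $


BWT = aaeee$


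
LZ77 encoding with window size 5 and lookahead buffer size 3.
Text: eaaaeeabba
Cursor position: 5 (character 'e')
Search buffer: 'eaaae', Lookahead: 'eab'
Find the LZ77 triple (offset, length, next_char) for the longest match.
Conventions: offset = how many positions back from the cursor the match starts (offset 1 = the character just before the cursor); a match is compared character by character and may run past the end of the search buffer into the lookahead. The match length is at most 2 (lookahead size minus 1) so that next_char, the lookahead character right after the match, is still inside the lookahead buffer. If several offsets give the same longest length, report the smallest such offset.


Try each offset into the search buffer:
  offset=1 (pos 4, char 'e'): match length 1
  offset=2 (pos 3, char 'a'): match length 0
  offset=3 (pos 2, char 'a'): match length 0
  offset=4 (pos 1, char 'a'): match length 0
  offset=5 (pos 0, char 'e'): match length 2
Longest match has length 2 at offset 5.
next_char = character at position 5 + 2 = 7 -> 'b'

Best match: offset=5, length=2 (matching 'ea' starting at position 0)
LZ77 triple: (5, 2, 'b')


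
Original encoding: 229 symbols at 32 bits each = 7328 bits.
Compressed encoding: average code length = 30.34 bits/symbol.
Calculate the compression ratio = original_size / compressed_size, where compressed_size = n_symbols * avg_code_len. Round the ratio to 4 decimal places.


original_size = n_symbols * orig_bits = 229 * 32 = 7328 bits
compressed_size = n_symbols * avg_code_len = 229 * 30.34 = 6947.86 bits
ratio = original_size / compressed_size = 7328 / 6947.86 = 1.0547

Compression ratio = 1.0547


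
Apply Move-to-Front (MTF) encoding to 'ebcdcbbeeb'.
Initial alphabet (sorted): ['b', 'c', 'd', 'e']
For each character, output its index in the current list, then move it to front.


MTF encoding:
'e': index 3 in ['b', 'c', 'd', 'e'] -> ['e', 'b', 'c', 'd']
'b': index 1 in ['e', 'b', 'c', 'd'] -> ['b', 'e', 'c', 'd']
'c': index 2 in ['b', 'e', 'c', 'd'] -> ['c', 'b', 'e', 'd']
'd': index 3 in ['c', 'b', 'e', 'd'] -> ['d', 'c', 'b', 'e']
'c': index 1 in ['d', 'c', 'b', 'e'] -> ['c', 'd', 'b', 'e']
'b': index 2 in ['c', 'd', 'b', 'e'] -> ['b', 'c', 'd', 'e']
'b': index 0 in ['b', 'c', 'd', 'e'] -> ['b', 'c', 'd', 'e']
'e': index 3 in ['b', 'c', 'd', 'e'] -> ['e', 'b', 'c', 'd']
'e': index 0 in ['e', 'b', 'c', 'd'] -> ['e', 'b', 'c', 'd']
'b': index 1 in ['e', 'b', 'c', 'd'] -> ['b', 'e', 'c', 'd']


Output: [3, 1, 2, 3, 1, 2, 0, 3, 0, 1]


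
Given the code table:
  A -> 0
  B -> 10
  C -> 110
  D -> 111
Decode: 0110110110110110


Decoding:
0 -> A
110 -> C
110 -> C
110 -> C
110 -> C
110 -> C


Result: ACCCCC


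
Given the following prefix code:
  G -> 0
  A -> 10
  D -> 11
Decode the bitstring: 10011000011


Decoding step by step:
Bits 10 -> A
Bits 0 -> G
Bits 11 -> D
Bits 0 -> G
Bits 0 -> G
Bits 0 -> G
Bits 0 -> G
Bits 11 -> D


Decoded message: AGDGGGGD


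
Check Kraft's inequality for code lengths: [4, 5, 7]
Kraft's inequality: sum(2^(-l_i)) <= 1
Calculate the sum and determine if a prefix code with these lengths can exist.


Sum = 2^(-4) + 2^(-5) + 2^(-7)
    = 0.0625 + 0.03125 + 0.0078125
    = 13/128 = 0.1015625
Since 0.1015625 <= 1, Kraft's inequality IS satisfied.
A prefix code with these lengths CAN exist.

Kraft sum = 0.1015625. Satisfied.


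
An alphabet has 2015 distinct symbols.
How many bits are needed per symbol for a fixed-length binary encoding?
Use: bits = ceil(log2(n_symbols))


log2(2015) = 10.9766
Bracket: 2^10 = 1024 < 2015 <= 2^11 = 2048
So ceil(log2(2015)) = 11

bits = ceil(log2(2015)) = ceil(10.9766) = 11 bits


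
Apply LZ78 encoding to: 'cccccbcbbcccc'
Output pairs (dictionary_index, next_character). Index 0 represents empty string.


LZ78 encoding steps:
Dictionary: {0: ''}
Step 1: w='' (idx 0), next='c' -> output (0, 'c'), add 'c' as idx 1
Step 2: w='c' (idx 1), next='c' -> output (1, 'c'), add 'cc' as idx 2
Step 3: w='cc' (idx 2), next='b' -> output (2, 'b'), add 'ccb' as idx 3
Step 4: w='c' (idx 1), next='b' -> output (1, 'b'), add 'cb' as idx 4
Step 5: w='' (idx 0), next='b' -> output (0, 'b'), add 'b' as idx 5
Step 6: w='cc' (idx 2), next='c' -> output (2, 'c'), add 'ccc' as idx 6
Step 7: w='c' (idx 1), end of input -> output (1, '')


Encoded: [(0, 'c'), (1, 'c'), (2, 'b'), (1, 'b'), (0, 'b'), (2, 'c'), (1, '')]


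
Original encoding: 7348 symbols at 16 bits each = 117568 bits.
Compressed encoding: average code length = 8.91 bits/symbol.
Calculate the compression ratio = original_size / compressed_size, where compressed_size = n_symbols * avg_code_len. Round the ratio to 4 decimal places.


original_size = n_symbols * orig_bits = 7348 * 16 = 117568 bits
compressed_size = n_symbols * avg_code_len = 7348 * 8.91 = 65470.68 bits
ratio = original_size / compressed_size = 117568 / 65470.68 = 1.7957

Compression ratio = 1.7957


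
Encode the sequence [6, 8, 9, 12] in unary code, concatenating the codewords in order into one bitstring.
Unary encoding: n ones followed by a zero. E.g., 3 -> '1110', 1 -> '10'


Encode each number as n ones followed by a terminating 0:
  6 -> 1111110 (7 bits)
  8 -> 111111110 (9 bits)
  9 -> 1111111110 (10 bits)
  12 -> 1111111111110 (13 bits)
Total length = 7 + 9 + 10 + 13 = 39 bits.

Unary([6, 8, 9, 12]) = 111111011111111011111111101111111111110 (39 bits)


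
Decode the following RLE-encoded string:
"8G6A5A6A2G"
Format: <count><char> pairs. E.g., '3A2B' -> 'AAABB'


Expanding each <count><char> pair:
  8G -> 'GGGGGGGG'
  6A -> 'AAAAAA'
  5A -> 'AAAAA'
  6A -> 'AAAAAA'
  2G -> 'GG'

Decoded = GGGGGGGGAAAAAAAAAAAAAAAAAGG


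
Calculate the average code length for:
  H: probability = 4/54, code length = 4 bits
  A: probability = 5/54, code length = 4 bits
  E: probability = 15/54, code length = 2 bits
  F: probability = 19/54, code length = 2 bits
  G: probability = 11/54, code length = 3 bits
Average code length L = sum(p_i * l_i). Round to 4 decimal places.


Weighted contributions p_i * l_i:
  H: (4/54) * 4 = 16/54
  A: (5/54) * 4 = 20/54
  E: (15/54) * 2 = 30/54
  F: (19/54) * 2 = 38/54
  G: (11/54) * 3 = 33/54
Sum = (16 + 20 + 30 + 38 + 33)/54 = 137/54

L = 137/54 = 2.5370 bits/symbol


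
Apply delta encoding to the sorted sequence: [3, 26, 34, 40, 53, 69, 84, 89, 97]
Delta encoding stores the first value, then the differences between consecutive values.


First value: 3
Deltas:
  26 - 3 = 23
  34 - 26 = 8
  40 - 34 = 6
  53 - 40 = 13
  69 - 53 = 16
  84 - 69 = 15
  89 - 84 = 5
  97 - 89 = 8


Delta encoded: [3, 23, 8, 6, 13, 16, 15, 5, 8]


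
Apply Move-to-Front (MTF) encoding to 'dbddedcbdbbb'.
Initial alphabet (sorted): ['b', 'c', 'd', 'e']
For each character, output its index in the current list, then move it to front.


MTF encoding:
'd': index 2 in ['b', 'c', 'd', 'e'] -> ['d', 'b', 'c', 'e']
'b': index 1 in ['d', 'b', 'c', 'e'] -> ['b', 'd', 'c', 'e']
'd': index 1 in ['b', 'd', 'c', 'e'] -> ['d', 'b', 'c', 'e']
'd': index 0 in ['d', 'b', 'c', 'e'] -> ['d', 'b', 'c', 'e']
'e': index 3 in ['d', 'b', 'c', 'e'] -> ['e', 'd', 'b', 'c']
'd': index 1 in ['e', 'd', 'b', 'c'] -> ['d', 'e', 'b', 'c']
'c': index 3 in ['d', 'e', 'b', 'c'] -> ['c', 'd', 'e', 'b']
'b': index 3 in ['c', 'd', 'e', 'b'] -> ['b', 'c', 'd', 'e']
'd': index 2 in ['b', 'c', 'd', 'e'] -> ['d', 'b', 'c', 'e']
'b': index 1 in ['d', 'b', 'c', 'e'] -> ['b', 'd', 'c', 'e']
'b': index 0 in ['b', 'd', 'c', 'e'] -> ['b', 'd', 'c', 'e']
'b': index 0 in ['b', 'd', 'c', 'e'] -> ['b', 'd', 'c', 'e']


Output: [2, 1, 1, 0, 3, 1, 3, 3, 2, 1, 0, 0]


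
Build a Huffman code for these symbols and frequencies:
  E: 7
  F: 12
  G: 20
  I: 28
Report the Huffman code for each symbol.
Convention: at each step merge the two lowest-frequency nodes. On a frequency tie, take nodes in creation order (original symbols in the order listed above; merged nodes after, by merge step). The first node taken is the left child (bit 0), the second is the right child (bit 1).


Huffman tree construction:
Step 1: Merge E(7) + F(12) = 19
Step 2: Merge (E+F)(19) + G(20) = 39
Step 3: Merge I(28) + ((E+F)+G)(39) = 67
Read each symbol's code off the tree from the root (left child = 0, right child = 1).

Codes:
  E: 100 (length 3)
  F: 101 (length 3)
  G: 11 (length 2)
  I: 0 (length 1)
Average code length: 125/67 = 1.8657 bits/symbol


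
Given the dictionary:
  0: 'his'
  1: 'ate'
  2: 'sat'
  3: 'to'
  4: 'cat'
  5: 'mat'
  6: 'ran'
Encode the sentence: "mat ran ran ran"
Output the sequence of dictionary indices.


Look up each word in the dictionary:
  'mat' -> 5
  'ran' -> 6
  'ran' -> 6
  'ran' -> 6

Encoded: [5, 6, 6, 6]


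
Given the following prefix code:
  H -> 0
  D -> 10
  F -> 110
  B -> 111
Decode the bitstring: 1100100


Decoding step by step:
Bits 110 -> F
Bits 0 -> H
Bits 10 -> D
Bits 0 -> H


Decoded message: FHDH


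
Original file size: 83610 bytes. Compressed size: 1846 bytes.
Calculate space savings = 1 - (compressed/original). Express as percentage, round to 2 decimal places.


ratio = compressed/original = 1846/83610 = 0.022079
savings = 1 - ratio = 1 - 0.022079 = 0.977921
as a percentage: 0.977921 * 100 = 97.79%

Space savings = 1 - 1846/83610 = 97.79%


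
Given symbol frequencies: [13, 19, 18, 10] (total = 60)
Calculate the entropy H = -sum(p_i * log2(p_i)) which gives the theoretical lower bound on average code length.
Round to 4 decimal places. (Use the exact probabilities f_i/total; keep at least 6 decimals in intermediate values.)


Per-symbol terms -p_i * log2(p_i) with p_i = f_i/60:
  p = 13/60 = 0.216667: log2(p) = -2.206451, -p*log2(p) = 0.478064
  p = 19/60 = 0.316667: log2(p) = -1.658963, -p*log2(p) = 0.525338
  p = 18/60 = 0.300000: log2(p) = -1.736966, -p*log2(p) = 0.521090
  p = 10/60 = 0.166667: log2(p) = -2.584963, -p*log2(p) = 0.430827
H = 0.478064 + 0.525338 + 0.521090 + 0.430827 = 1.955319

H = 1.9553 bits/symbol


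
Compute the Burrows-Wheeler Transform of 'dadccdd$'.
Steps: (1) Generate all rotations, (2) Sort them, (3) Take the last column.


Rotations (sorted):
  0: $dadccdd -> last char: d
  1: adccdd$d -> last char: d
  2: ccdd$dad -> last char: d
  3: cdd$dadc -> last char: c
  4: d$dadccd -> last char: d
  5: dadccdd$ -> last char: $
  6: dccdd$da -> last char: a
  7: dd$dadcc -> last char: c


BWT = dddcd$ac


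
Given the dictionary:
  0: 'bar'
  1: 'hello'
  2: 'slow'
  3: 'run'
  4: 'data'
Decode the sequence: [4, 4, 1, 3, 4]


Look up each index in the dictionary:
  4 -> 'data'
  4 -> 'data'
  1 -> 'hello'
  3 -> 'run'
  4 -> 'data'

Decoded: "data data hello run data"


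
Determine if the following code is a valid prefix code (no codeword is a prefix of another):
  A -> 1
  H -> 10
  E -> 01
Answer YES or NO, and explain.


Checking each pair (does one codeword prefix another?):
  A='1' vs H='10': prefix -- VIOLATION

NO -- this is NOT a valid prefix code. A (1) is a prefix of H (10).


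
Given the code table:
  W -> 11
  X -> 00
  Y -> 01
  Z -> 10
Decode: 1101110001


Decoding:
11 -> W
01 -> Y
11 -> W
00 -> X
01 -> Y


Result: WYWXY


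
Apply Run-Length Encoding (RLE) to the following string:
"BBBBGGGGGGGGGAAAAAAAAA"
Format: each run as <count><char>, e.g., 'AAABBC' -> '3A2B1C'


Scanning runs left to right:
  i=0: run of 'B' x 4 -> '4B'
  i=4: run of 'G' x 9 -> '9G'
  i=13: run of 'A' x 9 -> '9A'

RLE = 4B9G9A


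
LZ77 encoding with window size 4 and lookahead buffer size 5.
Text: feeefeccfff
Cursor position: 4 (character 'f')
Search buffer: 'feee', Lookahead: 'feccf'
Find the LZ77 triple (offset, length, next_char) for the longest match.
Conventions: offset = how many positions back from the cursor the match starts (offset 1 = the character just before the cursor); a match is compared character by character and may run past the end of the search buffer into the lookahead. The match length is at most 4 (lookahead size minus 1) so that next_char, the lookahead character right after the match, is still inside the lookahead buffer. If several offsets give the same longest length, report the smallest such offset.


Try each offset into the search buffer:
  offset=1 (pos 3, char 'e'): match length 0
  offset=2 (pos 2, char 'e'): match length 0
  offset=3 (pos 1, char 'e'): match length 0
  offset=4 (pos 0, char 'f'): match length 2
Longest match has length 2 at offset 4.
next_char = character at position 4 + 2 = 6 -> 'c'

Best match: offset=4, length=2 (matching 'fe' starting at position 0)
LZ77 triple: (4, 2, 'c')


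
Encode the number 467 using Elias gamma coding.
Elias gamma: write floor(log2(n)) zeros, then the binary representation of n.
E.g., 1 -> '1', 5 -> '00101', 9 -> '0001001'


num_bits = floor(log2(467)) + 1 = 9
leading_zeros = num_bits - 1 = 8
binary(467) = 111010011

Elias gamma(467) = '00000000' + '111010011' = 00000000111010011 (17 bits)


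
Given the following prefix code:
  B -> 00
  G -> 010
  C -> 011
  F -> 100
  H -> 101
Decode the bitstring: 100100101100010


Decoding step by step:
Bits 100 -> F
Bits 100 -> F
Bits 101 -> H
Bits 100 -> F
Bits 010 -> G


Decoded message: FFHFG


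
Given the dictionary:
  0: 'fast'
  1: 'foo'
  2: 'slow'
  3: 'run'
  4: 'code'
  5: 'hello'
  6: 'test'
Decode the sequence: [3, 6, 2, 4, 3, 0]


Look up each index in the dictionary:
  3 -> 'run'
  6 -> 'test'
  2 -> 'slow'
  4 -> 'code'
  3 -> 'run'
  0 -> 'fast'

Decoded: "run test slow code run fast"


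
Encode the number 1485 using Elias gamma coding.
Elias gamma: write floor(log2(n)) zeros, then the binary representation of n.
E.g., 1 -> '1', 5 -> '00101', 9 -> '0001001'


num_bits = floor(log2(1485)) + 1 = 11
leading_zeros = num_bits - 1 = 10
binary(1485) = 10111001101

Elias gamma(1485) = '0000000000' + '10111001101' = 000000000010111001101 (21 bits)


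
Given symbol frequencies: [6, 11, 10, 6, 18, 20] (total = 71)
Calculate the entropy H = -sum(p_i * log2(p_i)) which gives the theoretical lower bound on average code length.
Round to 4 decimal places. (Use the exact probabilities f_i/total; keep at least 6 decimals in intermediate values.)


Per-symbol terms -p_i * log2(p_i) with p_i = f_i/71:
  p = 6/71 = 0.084507: log2(p) = -3.564785, -p*log2(p) = 0.301249
  p = 11/71 = 0.154930: log2(p) = -2.690316, -p*log2(p) = 0.416809
  p = 10/71 = 0.140845: log2(p) = -2.827819, -p*log2(p) = 0.398284
  p = 6/71 = 0.084507: log2(p) = -3.564785, -p*log2(p) = 0.301249
  p = 18/71 = 0.253521: log2(p) = -1.979822, -p*log2(p) = 0.501927
  p = 20/71 = 0.281690: log2(p) = -1.827819, -p*log2(p) = 0.514879
H = 0.301249 + 0.416809 + 0.398284 + 0.301249 + 0.501927 + 0.514879 = 2.434397

H = 2.4344 bits/symbol


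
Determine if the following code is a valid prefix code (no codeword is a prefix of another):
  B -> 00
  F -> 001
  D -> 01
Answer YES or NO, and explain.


Checking each pair (does one codeword prefix another?):
  B='00' vs F='001': prefix -- VIOLATION

NO -- this is NOT a valid prefix code. B (00) is a prefix of F (001).


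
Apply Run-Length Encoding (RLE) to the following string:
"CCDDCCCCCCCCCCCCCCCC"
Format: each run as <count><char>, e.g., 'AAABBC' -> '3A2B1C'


Scanning runs left to right:
  i=0: run of 'C' x 2 -> '2C'
  i=2: run of 'D' x 2 -> '2D'
  i=4: run of 'C' x 16 -> '16C'

RLE = 2C2D16C


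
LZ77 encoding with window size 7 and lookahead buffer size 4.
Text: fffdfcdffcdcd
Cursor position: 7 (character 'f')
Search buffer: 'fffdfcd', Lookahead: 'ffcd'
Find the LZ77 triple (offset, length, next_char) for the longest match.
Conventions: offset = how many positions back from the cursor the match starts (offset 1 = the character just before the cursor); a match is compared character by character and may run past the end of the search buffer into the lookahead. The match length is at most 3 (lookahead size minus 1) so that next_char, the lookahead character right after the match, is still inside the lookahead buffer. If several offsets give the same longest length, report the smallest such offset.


Try each offset into the search buffer:
  offset=1 (pos 6, char 'd'): match length 0
  offset=2 (pos 5, char 'c'): match length 0
  offset=3 (pos 4, char 'f'): match length 1
  offset=4 (pos 3, char 'd'): match length 0
  offset=5 (pos 2, char 'f'): match length 1
  offset=6 (pos 1, char 'f'): match length 2
  offset=7 (pos 0, char 'f'): match length 2
Longest match has length 2, found at offsets 6, 7; take the smallest, offset 6.
next_char = character at position 7 + 2 = 9 -> 'c'

Best match: offset=6, length=2 (matching 'ff' starting at position 1)
LZ77 triple: (6, 2, 'c')


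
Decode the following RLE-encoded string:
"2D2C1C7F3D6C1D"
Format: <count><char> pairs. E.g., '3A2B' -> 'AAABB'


Expanding each <count><char> pair:
  2D -> 'DD'
  2C -> 'CC'
  1C -> 'C'
  7F -> 'FFFFFFF'
  3D -> 'DDD'
  6C -> 'CCCCCC'
  1D -> 'D'

Decoded = DDCCCFFFFFFFDDDCCCCCCD


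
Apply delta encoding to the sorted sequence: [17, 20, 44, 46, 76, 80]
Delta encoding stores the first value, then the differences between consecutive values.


First value: 17
Deltas:
  20 - 17 = 3
  44 - 20 = 24
  46 - 44 = 2
  76 - 46 = 30
  80 - 76 = 4


Delta encoded: [17, 3, 24, 2, 30, 4]


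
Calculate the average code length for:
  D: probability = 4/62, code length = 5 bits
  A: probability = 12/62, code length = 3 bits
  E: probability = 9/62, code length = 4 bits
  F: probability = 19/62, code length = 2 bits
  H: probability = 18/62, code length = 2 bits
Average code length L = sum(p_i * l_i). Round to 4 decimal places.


Weighted contributions p_i * l_i:
  D: (4/62) * 5 = 20/62
  A: (12/62) * 3 = 36/62
  E: (9/62) * 4 = 36/62
  F: (19/62) * 2 = 38/62
  H: (18/62) * 2 = 36/62
Sum = (20 + 36 + 36 + 38 + 36)/62 = 166/62

L = 166/62 = 2.6774 bits/symbol


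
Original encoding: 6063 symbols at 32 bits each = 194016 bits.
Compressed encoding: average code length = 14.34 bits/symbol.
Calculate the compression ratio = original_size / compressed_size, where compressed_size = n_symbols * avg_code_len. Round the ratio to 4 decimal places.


original_size = n_symbols * orig_bits = 6063 * 32 = 194016 bits
compressed_size = n_symbols * avg_code_len = 6063 * 14.34 = 86943.42 bits
ratio = original_size / compressed_size = 194016 / 86943.42 = 2.2315

Compression ratio = 2.2315


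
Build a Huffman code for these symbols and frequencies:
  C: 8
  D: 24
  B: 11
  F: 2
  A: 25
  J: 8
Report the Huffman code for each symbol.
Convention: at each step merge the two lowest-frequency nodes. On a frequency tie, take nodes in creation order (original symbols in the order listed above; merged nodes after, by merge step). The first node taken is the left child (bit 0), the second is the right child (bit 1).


Huffman tree construction:
Step 1: Merge F(2) + C(8) = 10
Step 2: Merge J(8) + (F+C)(10) = 18
Step 3: Merge B(11) + (J+(F+C))(18) = 29
Step 4: Merge D(24) + A(25) = 49
Step 5: Merge (B+(J+(F+C)))(29) + (D+A)(49) = 78
Read each symbol's code off the tree from the root (left child = 0, right child = 1).

Codes:
  C: 0111 (length 4)
  D: 10 (length 2)
  B: 00 (length 2)
  F: 0110 (length 4)
  A: 11 (length 2)
  J: 010 (length 3)
Average code length: 184/78 = 2.3590 bits/symbol


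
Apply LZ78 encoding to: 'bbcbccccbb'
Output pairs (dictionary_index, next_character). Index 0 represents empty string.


LZ78 encoding steps:
Dictionary: {0: ''}
Step 1: w='' (idx 0), next='b' -> output (0, 'b'), add 'b' as idx 1
Step 2: w='b' (idx 1), next='c' -> output (1, 'c'), add 'bc' as idx 2
Step 3: w='bc' (idx 2), next='c' -> output (2, 'c'), add 'bcc' as idx 3
Step 4: w='' (idx 0), next='c' -> output (0, 'c'), add 'c' as idx 4
Step 5: w='c' (idx 4), next='b' -> output (4, 'b'), add 'cb' as idx 5
Step 6: w='b' (idx 1), end of input -> output (1, '')


Encoded: [(0, 'b'), (1, 'c'), (2, 'c'), (0, 'c'), (4, 'b'), (1, '')]


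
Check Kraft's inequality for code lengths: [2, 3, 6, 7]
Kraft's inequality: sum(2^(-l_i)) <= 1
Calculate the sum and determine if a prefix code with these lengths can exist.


Sum = 2^(-2) + 2^(-3) + 2^(-6) + 2^(-7)
    = 0.25 + 0.125 + 0.015625 + 0.0078125
    = 51/128 = 0.3984375
Since 0.3984375 <= 1, Kraft's inequality IS satisfied.
A prefix code with these lengths CAN exist.

Kraft sum = 0.3984375. Satisfied.


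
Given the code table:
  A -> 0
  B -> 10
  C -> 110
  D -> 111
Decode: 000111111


Decoding:
0 -> A
0 -> A
0 -> A
111 -> D
111 -> D


Result: AAADD


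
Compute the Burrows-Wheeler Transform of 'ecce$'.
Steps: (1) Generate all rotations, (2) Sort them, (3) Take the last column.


Rotations (sorted):
  0: $ecce -> last char: e
  1: cce$e -> last char: e
  2: ce$ec -> last char: c
  3: e$ecc -> last char: c
  4: ecce$ -> last char: $


BWT = eecc$


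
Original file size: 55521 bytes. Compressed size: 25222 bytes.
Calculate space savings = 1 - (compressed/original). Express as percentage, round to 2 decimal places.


ratio = compressed/original = 25222/55521 = 0.454279
savings = 1 - ratio = 1 - 0.454279 = 0.545721
as a percentage: 0.545721 * 100 = 54.57%

Space savings = 1 - 25222/55521 = 54.57%


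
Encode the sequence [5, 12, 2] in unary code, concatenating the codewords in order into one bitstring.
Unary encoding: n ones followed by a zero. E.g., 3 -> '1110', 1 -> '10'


Encode each number as n ones followed by a terminating 0:
  5 -> 111110 (6 bits)
  12 -> 1111111111110 (13 bits)
  2 -> 110 (3 bits)
Total length = 6 + 13 + 3 = 22 bits.

Unary([5, 12, 2]) = 1111101111111111110110 (22 bits)


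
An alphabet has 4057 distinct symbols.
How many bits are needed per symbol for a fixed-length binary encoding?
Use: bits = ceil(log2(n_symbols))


log2(4057) = 11.9862
Bracket: 2^11 = 2048 < 4057 <= 2^12 = 4096
So ceil(log2(4057)) = 12

bits = ceil(log2(4057)) = ceil(11.9862) = 12 bits


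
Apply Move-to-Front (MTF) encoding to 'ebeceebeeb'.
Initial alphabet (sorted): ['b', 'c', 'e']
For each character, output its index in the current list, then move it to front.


MTF encoding:
'e': index 2 in ['b', 'c', 'e'] -> ['e', 'b', 'c']
'b': index 1 in ['e', 'b', 'c'] -> ['b', 'e', 'c']
'e': index 1 in ['b', 'e', 'c'] -> ['e', 'b', 'c']
'c': index 2 in ['e', 'b', 'c'] -> ['c', 'e', 'b']
'e': index 1 in ['c', 'e', 'b'] -> ['e', 'c', 'b']
'e': index 0 in ['e', 'c', 'b'] -> ['e', 'c', 'b']
'b': index 2 in ['e', 'c', 'b'] -> ['b', 'e', 'c']
'e': index 1 in ['b', 'e', 'c'] -> ['e', 'b', 'c']
'e': index 0 in ['e', 'b', 'c'] -> ['e', 'b', 'c']
'b': index 1 in ['e', 'b', 'c'] -> ['b', 'e', 'c']


Output: [2, 1, 1, 2, 1, 0, 2, 1, 0, 1]


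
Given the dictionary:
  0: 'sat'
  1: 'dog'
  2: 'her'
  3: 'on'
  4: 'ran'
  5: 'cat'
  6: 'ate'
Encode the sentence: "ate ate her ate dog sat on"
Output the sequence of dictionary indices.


Look up each word in the dictionary:
  'ate' -> 6
  'ate' -> 6
  'her' -> 2
  'ate' -> 6
  'dog' -> 1
  'sat' -> 0
  'on' -> 3

Encoded: [6, 6, 2, 6, 1, 0, 3]


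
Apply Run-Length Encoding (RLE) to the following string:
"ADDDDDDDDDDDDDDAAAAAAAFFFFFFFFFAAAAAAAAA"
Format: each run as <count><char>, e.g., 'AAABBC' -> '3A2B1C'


Scanning runs left to right:
  i=0: run of 'A' x 1 -> '1A'
  i=1: run of 'D' x 14 -> '14D'
  i=15: run of 'A' x 7 -> '7A'
  i=22: run of 'F' x 9 -> '9F'
  i=31: run of 'A' x 9 -> '9A'

RLE = 1A14D7A9F9A


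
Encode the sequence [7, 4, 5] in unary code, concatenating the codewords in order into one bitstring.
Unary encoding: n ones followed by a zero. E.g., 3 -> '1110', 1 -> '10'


Encode each number as n ones followed by a terminating 0:
  7 -> 11111110 (8 bits)
  4 -> 11110 (5 bits)
  5 -> 111110 (6 bits)
Total length = 8 + 5 + 6 = 19 bits.

Unary([7, 4, 5]) = 1111111011110111110 (19 bits)


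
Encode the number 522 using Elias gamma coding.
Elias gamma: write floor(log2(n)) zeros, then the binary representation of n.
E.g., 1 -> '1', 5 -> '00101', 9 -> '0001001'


num_bits = floor(log2(522)) + 1 = 10
leading_zeros = num_bits - 1 = 9
binary(522) = 1000001010

Elias gamma(522) = '000000000' + '1000001010' = 0000000001000001010 (19 bits)


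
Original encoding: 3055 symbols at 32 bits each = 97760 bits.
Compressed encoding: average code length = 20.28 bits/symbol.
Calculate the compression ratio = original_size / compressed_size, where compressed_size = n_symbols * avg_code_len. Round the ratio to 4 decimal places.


original_size = n_symbols * orig_bits = 3055 * 32 = 97760 bits
compressed_size = n_symbols * avg_code_len = 3055 * 20.28 = 61955.4 bits
ratio = original_size / compressed_size = 97760 / 61955.4 = 1.5779

Compression ratio = 1.5779


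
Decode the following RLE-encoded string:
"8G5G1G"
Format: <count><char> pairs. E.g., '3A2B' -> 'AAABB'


Expanding each <count><char> pair:
  8G -> 'GGGGGGGG'
  5G -> 'GGGGG'
  1G -> 'G'

Decoded = GGGGGGGGGGGGGG


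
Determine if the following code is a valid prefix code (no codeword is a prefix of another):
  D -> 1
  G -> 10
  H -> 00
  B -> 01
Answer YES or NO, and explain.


Checking each pair (does one codeword prefix another?):
  D='1' vs G='10': prefix -- VIOLATION

NO -- this is NOT a valid prefix code. D (1) is a prefix of G (10).


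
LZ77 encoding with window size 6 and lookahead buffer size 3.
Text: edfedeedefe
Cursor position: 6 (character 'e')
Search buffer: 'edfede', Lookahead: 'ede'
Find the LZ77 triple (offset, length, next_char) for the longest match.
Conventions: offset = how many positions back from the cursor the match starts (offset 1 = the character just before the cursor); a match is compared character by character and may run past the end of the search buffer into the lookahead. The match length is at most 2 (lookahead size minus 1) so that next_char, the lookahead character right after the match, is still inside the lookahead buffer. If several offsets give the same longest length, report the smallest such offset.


Try each offset into the search buffer:
  offset=1 (pos 5, char 'e'): match length 1
  offset=2 (pos 4, char 'd'): match length 0
  offset=3 (pos 3, char 'e'): match length 2
  offset=4 (pos 2, char 'f'): match length 0
  offset=5 (pos 1, char 'd'): match length 0
  offset=6 (pos 0, char 'e'): match length 2
Longest match has length 2, found at offsets 3, 6; take the smallest, offset 3.
next_char = character at position 6 + 2 = 8 -> 'e'

Best match: offset=3, length=2 (matching 'ed' starting at position 3)
LZ77 triple: (3, 2, 'e')


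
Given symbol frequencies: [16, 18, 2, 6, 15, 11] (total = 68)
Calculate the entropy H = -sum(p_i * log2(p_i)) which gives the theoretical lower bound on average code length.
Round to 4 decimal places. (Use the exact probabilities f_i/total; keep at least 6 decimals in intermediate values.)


Per-symbol terms -p_i * log2(p_i) with p_i = f_i/68:
  p = 16/68 = 0.235294: log2(p) = -2.087463, -p*log2(p) = 0.491168
  p = 18/68 = 0.264706: log2(p) = -1.917538, -p*log2(p) = 0.507584
  p = 2/68 = 0.029412: log2(p) = -5.087463, -p*log2(p) = 0.149631
  p = 6/68 = 0.088235: log2(p) = -3.502500, -p*log2(p) = 0.309044
  p = 15/68 = 0.220588: log2(p) = -2.180572, -p*log2(p) = 0.481009
  p = 11/68 = 0.161765: log2(p) = -2.628031, -p*log2(p) = 0.425123
H = 0.491168 + 0.507584 + 0.149631 + 0.309044 + 0.481009 + 0.425123 = 2.363559

H = 2.3636 bits/symbol


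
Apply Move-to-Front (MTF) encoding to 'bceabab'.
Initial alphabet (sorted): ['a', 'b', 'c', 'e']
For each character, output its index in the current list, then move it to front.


MTF encoding:
'b': index 1 in ['a', 'b', 'c', 'e'] -> ['b', 'a', 'c', 'e']
'c': index 2 in ['b', 'a', 'c', 'e'] -> ['c', 'b', 'a', 'e']
'e': index 3 in ['c', 'b', 'a', 'e'] -> ['e', 'c', 'b', 'a']
'a': index 3 in ['e', 'c', 'b', 'a'] -> ['a', 'e', 'c', 'b']
'b': index 3 in ['a', 'e', 'c', 'b'] -> ['b', 'a', 'e', 'c']
'a': index 1 in ['b', 'a', 'e', 'c'] -> ['a', 'b', 'e', 'c']
'b': index 1 in ['a', 'b', 'e', 'c'] -> ['b', 'a', 'e', 'c']


Output: [1, 2, 3, 3, 3, 1, 1]


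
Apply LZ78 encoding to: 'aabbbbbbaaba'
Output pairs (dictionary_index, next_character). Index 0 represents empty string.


LZ78 encoding steps:
Dictionary: {0: ''}
Step 1: w='' (idx 0), next='a' -> output (0, 'a'), add 'a' as idx 1
Step 2: w='a' (idx 1), next='b' -> output (1, 'b'), add 'ab' as idx 2
Step 3: w='' (idx 0), next='b' -> output (0, 'b'), add 'b' as idx 3
Step 4: w='b' (idx 3), next='b' -> output (3, 'b'), add 'bb' as idx 4
Step 5: w='bb' (idx 4), next='a' -> output (4, 'a'), add 'bba' as idx 5
Step 6: w='ab' (idx 2), next='a' -> output (2, 'a'), add 'aba' as idx 6


Encoded: [(0, 'a'), (1, 'b'), (0, 'b'), (3, 'b'), (4, 'a'), (2, 'a')]


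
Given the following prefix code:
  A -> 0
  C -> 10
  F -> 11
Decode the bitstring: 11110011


Decoding step by step:
Bits 11 -> F
Bits 11 -> F
Bits 0 -> A
Bits 0 -> A
Bits 11 -> F


Decoded message: FFAAF


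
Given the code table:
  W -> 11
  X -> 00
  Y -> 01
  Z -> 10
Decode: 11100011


Decoding:
11 -> W
10 -> Z
00 -> X
11 -> W


Result: WZXW


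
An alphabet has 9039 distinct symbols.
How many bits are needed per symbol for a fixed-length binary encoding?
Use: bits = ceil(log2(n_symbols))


log2(9039) = 13.1419
Bracket: 2^13 = 8192 < 9039 <= 2^14 = 16384
So ceil(log2(9039)) = 14

bits = ceil(log2(9039)) = ceil(13.1419) = 14 bits


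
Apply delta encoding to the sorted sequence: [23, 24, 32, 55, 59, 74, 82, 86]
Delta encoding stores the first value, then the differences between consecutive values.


First value: 23
Deltas:
  24 - 23 = 1
  32 - 24 = 8
  55 - 32 = 23
  59 - 55 = 4
  74 - 59 = 15
  82 - 74 = 8
  86 - 82 = 4


Delta encoded: [23, 1, 8, 23, 4, 15, 8, 4]


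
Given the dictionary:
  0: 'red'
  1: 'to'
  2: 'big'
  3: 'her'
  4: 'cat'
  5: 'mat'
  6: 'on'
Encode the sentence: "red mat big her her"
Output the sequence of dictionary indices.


Look up each word in the dictionary:
  'red' -> 0
  'mat' -> 5
  'big' -> 2
  'her' -> 3
  'her' -> 3

Encoded: [0, 5, 2, 3, 3]


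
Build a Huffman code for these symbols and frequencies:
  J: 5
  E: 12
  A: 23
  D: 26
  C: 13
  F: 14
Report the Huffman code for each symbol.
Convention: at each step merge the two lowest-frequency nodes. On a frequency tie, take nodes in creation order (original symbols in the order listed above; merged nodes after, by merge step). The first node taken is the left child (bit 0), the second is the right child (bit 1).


Huffman tree construction:
Step 1: Merge J(5) + E(12) = 17
Step 2: Merge C(13) + F(14) = 27
Step 3: Merge (J+E)(17) + A(23) = 40
Step 4: Merge D(26) + (C+F)(27) = 53
Step 5: Merge ((J+E)+A)(40) + (D+(C+F))(53) = 93
Read each symbol's code off the tree from the root (left child = 0, right child = 1).

Codes:
  J: 000 (length 3)
  E: 001 (length 3)
  A: 01 (length 2)
  D: 10 (length 2)
  C: 110 (length 3)
  F: 111 (length 3)
Average code length: 230/93 = 2.4731 bits/symbol


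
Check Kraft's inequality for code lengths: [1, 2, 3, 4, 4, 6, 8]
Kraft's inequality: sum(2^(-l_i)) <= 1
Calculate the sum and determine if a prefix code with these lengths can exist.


Sum = 2^(-1) + 2^(-2) + 2^(-3) + 2^(-4) + 2^(-4) + 2^(-6) + 2^(-8)
    = 0.5 + 0.25 + 0.125 + 0.0625 + 0.0625 + 0.015625 + 0.00390625
    = 261/256 = 1.01953125
Since 1.01953125 > 1, Kraft's inequality is NOT satisfied.
A prefix code with these lengths CANNOT exist.

Kraft sum = 1.01953125. Not satisfied.


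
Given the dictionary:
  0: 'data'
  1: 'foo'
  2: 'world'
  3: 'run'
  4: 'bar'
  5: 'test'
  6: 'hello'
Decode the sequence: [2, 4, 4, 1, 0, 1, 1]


Look up each index in the dictionary:
  2 -> 'world'
  4 -> 'bar'
  4 -> 'bar'
  1 -> 'foo'
  0 -> 'data'
  1 -> 'foo'
  1 -> 'foo'

Decoded: "world bar bar foo data foo foo"


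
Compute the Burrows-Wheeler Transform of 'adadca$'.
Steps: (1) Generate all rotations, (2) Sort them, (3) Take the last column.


Rotations (sorted):
  0: $adadca -> last char: a
  1: a$adadc -> last char: c
  2: adadca$ -> last char: $
  3: adca$ad -> last char: d
  4: ca$adad -> last char: d
  5: dadca$a -> last char: a
  6: dca$ada -> last char: a


BWT = ac$ddaa


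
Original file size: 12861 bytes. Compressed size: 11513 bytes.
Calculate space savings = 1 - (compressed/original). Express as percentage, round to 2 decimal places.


ratio = compressed/original = 11513/12861 = 0.895187
savings = 1 - ratio = 1 - 0.895187 = 0.104813
as a percentage: 0.104813 * 100 = 10.48%

Space savings = 1 - 11513/12861 = 10.48%


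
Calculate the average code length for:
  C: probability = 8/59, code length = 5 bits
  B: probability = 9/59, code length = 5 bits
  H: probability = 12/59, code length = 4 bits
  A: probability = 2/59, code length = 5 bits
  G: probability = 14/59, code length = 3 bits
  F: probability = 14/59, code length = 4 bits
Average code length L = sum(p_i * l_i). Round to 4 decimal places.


Weighted contributions p_i * l_i:
  C: (8/59) * 5 = 40/59
  B: (9/59) * 5 = 45/59
  H: (12/59) * 4 = 48/59
  A: (2/59) * 5 = 10/59
  G: (14/59) * 3 = 42/59
  F: (14/59) * 4 = 56/59
Sum = (40 + 45 + 48 + 10 + 42 + 56)/59 = 241/59

L = 241/59 = 4.0847 bits/symbol


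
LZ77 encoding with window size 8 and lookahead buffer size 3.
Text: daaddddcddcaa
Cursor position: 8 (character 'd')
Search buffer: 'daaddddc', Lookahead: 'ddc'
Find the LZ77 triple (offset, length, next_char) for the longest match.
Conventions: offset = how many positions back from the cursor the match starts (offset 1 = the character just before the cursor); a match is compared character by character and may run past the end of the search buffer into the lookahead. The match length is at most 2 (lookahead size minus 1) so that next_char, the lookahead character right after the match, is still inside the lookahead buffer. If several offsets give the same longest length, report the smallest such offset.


Try each offset into the search buffer:
  offset=1 (pos 7, char 'c'): match length 0
  offset=2 (pos 6, char 'd'): match length 1
  offset=3 (pos 5, char 'd'): match length 2
  offset=4 (pos 4, char 'd'): match length 2
  offset=5 (pos 3, char 'd'): match length 2
  offset=6 (pos 2, char 'a'): match length 0
  offset=7 (pos 1, char 'a'): match length 0
  offset=8 (pos 0, char 'd'): match length 1
Longest match has length 2, found at offsets 3, 4, 5; take the smallest, offset 3.
next_char = character at position 8 + 2 = 10 -> 'c'

Best match: offset=3, length=2 (matching 'dd' starting at position 5)
LZ77 triple: (3, 2, 'c')


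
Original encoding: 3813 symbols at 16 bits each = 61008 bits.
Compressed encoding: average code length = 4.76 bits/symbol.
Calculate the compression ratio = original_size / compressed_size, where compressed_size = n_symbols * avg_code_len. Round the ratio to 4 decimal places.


original_size = n_symbols * orig_bits = 3813 * 16 = 61008 bits
compressed_size = n_symbols * avg_code_len = 3813 * 4.76 = 18149.88 bits
ratio = original_size / compressed_size = 61008 / 18149.88 = 3.3613

Compression ratio = 3.3613
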